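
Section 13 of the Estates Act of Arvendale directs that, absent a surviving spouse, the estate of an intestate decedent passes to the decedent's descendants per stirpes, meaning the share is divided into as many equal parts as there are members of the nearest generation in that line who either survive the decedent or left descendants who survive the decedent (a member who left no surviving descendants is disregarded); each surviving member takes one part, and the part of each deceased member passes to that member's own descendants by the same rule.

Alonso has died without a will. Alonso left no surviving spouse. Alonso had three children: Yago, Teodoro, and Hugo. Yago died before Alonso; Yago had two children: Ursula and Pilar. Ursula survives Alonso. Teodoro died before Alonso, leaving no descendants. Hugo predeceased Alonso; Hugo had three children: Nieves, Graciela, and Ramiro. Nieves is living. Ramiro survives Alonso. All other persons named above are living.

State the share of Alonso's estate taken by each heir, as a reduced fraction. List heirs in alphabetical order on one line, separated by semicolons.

Graciela 1/6; Nieves 1/6; Pilar 1/4; Ramiro 1/6; Ursula 1/4

There is no surviving spouse, so the entire estate passes to Alonso's descendants per stirpes.
Teodoro left no surviving issue, so that branch lapses and is disregarded.
The estate is divided into 2 equal shares of 1/2 among Yago, Hugo.
Yago predeceased; the 1/2 allotted to Yago's branch passes to Yago's issue by representation.
The 1/2 is divided into 2 equal shares of 1/4 among Ursula, Pilar.
Ursula is living and takes 1/4.
Pilar is living and takes 1/4.
Hugo predeceased; the 1/2 allotted to Hugo's branch passes to Hugo's issue by representation.
The 1/2 is divided into 3 equal shares of 1/6 among Nieves, Graciela, Ramiro.
Nieves is living and takes 1/6.
Graciela is living and takes 1/6.
Ramiro is living and takes 1/6.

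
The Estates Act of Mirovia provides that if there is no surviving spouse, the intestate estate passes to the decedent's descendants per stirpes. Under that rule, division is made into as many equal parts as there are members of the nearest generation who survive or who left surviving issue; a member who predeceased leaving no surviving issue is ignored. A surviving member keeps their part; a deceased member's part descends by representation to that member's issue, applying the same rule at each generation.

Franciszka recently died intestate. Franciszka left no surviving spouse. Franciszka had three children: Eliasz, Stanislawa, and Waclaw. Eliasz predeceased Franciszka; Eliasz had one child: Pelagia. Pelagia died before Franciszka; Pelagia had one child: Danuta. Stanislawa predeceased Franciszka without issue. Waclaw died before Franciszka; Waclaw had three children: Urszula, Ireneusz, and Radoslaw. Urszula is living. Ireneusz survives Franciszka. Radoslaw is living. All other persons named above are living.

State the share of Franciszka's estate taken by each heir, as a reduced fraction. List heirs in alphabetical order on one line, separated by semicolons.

There is no surviving spouse, so the entire estate passes to Franciszka's descendants per stirpes.
Stanislawa left no surviving issue, so that branch lapses and is disregarded.
The estate is divided into 2 equal shares of 1/2 among Eliasz, Waclaw.
Eliasz predeceased; the 1/2 allotted to Eliasz's branch passes to Eliasz's issue by representation.
Pelagia's line is the sole branch at this level, so the full 1/2 passes to Pelagia's issue by representation.
Danuta is the sole taker at this level and receives the full 1/2.
Waclaw predeceased; the 1/2 allotted to Waclaw's branch passes to Waclaw's issue by representation.
The 1/2 is divided into 3 equal shares of 1/6 among Urszula, Ireneusz, Radoslaw.
Urszula is living and takes 1/6.
Ireneusz is living and takes 1/6.
Radoslaw is living and takes 1/6.

Danuta 1/2; Ireneusz 1/6; Radoslaw 1/6; Urszula 1/6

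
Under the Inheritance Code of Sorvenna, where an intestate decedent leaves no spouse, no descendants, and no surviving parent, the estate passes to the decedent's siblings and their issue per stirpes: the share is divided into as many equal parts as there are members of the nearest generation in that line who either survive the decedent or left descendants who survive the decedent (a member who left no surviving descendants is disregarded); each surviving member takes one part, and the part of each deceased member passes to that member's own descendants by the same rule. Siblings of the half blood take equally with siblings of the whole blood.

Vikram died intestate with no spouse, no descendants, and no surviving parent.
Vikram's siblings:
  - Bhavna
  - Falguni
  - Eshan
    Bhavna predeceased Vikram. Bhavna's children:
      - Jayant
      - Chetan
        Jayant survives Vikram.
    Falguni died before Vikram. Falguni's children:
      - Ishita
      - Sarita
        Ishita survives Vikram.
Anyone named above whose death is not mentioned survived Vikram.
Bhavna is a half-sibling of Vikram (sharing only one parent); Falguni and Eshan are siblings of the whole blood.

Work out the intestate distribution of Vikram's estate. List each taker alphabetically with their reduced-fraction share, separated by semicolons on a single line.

No spouse, descendants, or parent survives, so the estate passes to Vikram's siblings per stirpes.
Half-blood and whole-blood siblings take equally under the stated rule.
The estate is divided into 3 equal shares of 1/3 among Bhavna, Falguni, Eshan.
Bhavna predeceased; the 1/3 allotted to Bhavna's branch passes to Bhavna's issue by representation.
The 1/3 is divided into 2 equal shares of 1/6 among Jayant, Chetan.
Jayant is living and takes 1/6.
Chetan is living and takes 1/6.
Falguni predeceased; the 1/3 allotted to Falguni's branch passes to Falguni's issue by representation.
The 1/3 is divided into 2 equal shares of 1/6 among Ishita, Sarita.
Ishita is living and takes 1/6.
Sarita is living and takes 1/6.
Eshan is living and takes 1/3.

Chetan 1/6; Eshan 1/3; Ishita 1/6; Jayant 1/6; Sarita 1/6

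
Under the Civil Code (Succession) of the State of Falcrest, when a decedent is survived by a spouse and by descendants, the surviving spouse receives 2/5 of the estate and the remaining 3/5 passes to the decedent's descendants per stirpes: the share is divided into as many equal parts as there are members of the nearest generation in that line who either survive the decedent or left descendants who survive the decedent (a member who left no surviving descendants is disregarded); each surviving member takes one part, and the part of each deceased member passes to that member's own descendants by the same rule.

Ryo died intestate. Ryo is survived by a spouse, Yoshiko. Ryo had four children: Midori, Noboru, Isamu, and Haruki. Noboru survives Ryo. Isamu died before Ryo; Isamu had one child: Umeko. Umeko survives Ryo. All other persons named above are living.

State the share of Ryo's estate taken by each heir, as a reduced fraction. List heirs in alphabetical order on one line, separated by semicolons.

Haruki 3/20; Midori 3/20; Noboru 3/20; Umeko 3/20; Yoshiko 2/5

Yoshiko, as surviving spouse, takes 2/5.
The remaining 3/5 passes to Ryo's descendants per stirpes.
The 3/5 is divided into 4 equal shares of 3/20 among Midori, Noboru, Isamu, Haruki.
Midori is living and takes 3/20.
Noboru is living and takes 3/20.
Isamu predeceased; the 3/20 allotted to Isamu's branch passes to Isamu's issue by representation.
Umeko is the sole taker at this level and receives the full 3/20.
Haruki is living and takes 3/20.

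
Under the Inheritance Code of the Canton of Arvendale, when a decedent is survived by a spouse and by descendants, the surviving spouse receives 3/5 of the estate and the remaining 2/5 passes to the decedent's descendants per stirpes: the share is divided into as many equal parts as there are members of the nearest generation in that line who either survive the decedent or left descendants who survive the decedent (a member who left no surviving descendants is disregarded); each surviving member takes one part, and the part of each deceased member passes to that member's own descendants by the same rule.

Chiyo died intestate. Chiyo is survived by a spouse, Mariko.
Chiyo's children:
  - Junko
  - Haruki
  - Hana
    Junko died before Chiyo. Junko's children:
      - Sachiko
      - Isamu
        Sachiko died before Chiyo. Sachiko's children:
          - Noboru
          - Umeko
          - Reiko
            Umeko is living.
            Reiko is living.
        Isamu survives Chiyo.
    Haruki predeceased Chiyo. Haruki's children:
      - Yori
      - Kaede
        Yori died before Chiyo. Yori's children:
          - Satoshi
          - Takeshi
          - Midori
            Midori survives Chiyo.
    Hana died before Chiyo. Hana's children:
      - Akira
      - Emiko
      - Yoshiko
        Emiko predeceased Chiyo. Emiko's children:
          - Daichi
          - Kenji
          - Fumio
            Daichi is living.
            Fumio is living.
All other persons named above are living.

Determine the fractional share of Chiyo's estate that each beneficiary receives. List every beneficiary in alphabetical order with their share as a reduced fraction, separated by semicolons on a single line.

Akira 2/45; Daichi 2/135; Fumio 2/135; Isamu 1/15; Kaede 1/15; Kenji 2/135; Mariko 3/5; Midori 1/45; Noboru 1/45; Reiko 1/45; Satoshi 1/45; Takeshi 1/45; Umeko 1/45; Yoshiko 2/45

Mariko, as surviving spouse, takes 3/5.
The remaining 2/5 passes to Chiyo's descendants per stirpes.
The 2/5 is divided into 3 equal shares of 2/15 among Junko, Haruki, Hana.
Junko predeceased; the 2/15 allotted to Junko's branch passes to Junko's issue by representation.
The 2/15 is divided into 2 equal shares of 1/15 among Sachiko, Isamu.
Sachiko predeceased; the 1/15 allotted to Sachiko's branch passes to Sachiko's issue by representation.
The 1/15 is divided into 3 equal shares of 1/45 among Noboru, Umeko, Reiko.
Noboru is living and takes 1/45.
Umeko is living and takes 1/45.
Reiko is living and takes 1/45.
Isamu is living and takes 1/15.
Haruki predeceased; the 2/15 allotted to Haruki's branch passes to Haruki's issue by representation.
The 2/15 is divided into 2 equal shares of 1/15 among Yori, Kaede.
Yori predeceased; the 1/15 allotted to Yori's branch passes to Yori's issue by representation.
The 1/15 is divided into 3 equal shares of 1/45 among Satoshi, Takeshi, Midori.
Satoshi is living and takes 1/45.
Takeshi is living and takes 1/45.
Midori is living and takes 1/45.
Kaede is living and takes 1/15.
Hana predeceased; the 2/15 allotted to Hana's branch passes to Hana's issue by representation.
The 2/15 is divided into 3 equal shares of 2/45 among Akira, Emiko, Yoshiko.
Akira is living and takes 2/45.
Emiko predeceased; the 2/45 allotted to Emiko's branch passes to Emiko's issue by representation.
The 2/45 is divided into 3 equal shares of 2/135 among Daichi, Kenji, Fumio.
Daichi is living and takes 2/135.
Kenji is living and takes 2/135.
Fumio is living and takes 2/135.
Yoshiko is living and takes 2/45.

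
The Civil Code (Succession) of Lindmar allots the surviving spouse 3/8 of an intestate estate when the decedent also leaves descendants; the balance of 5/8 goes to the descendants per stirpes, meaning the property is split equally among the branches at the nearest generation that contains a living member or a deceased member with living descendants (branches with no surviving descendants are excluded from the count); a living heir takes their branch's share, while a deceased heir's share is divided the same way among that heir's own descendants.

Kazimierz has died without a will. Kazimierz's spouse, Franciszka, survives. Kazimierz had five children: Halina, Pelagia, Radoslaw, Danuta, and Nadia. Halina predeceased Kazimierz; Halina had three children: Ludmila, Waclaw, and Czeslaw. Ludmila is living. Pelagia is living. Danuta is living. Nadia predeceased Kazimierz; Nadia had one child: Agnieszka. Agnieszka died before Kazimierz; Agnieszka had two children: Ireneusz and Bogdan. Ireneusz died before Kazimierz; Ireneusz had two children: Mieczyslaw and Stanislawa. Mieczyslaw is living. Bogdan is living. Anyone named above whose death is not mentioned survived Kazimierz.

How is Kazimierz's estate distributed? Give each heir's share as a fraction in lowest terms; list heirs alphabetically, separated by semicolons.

Franciszka, as surviving spouse, takes 3/8.
The remaining 5/8 passes to Kazimierz's descendants per stirpes.
The 5/8 is divided into 5 equal shares of 1/8 among Halina, Pelagia, Radoslaw, Danuta, Nadia.
Halina predeceased; the 1/8 allotted to Halina's branch passes to Halina's issue by representation.
The 1/8 is divided into 3 equal shares of 1/24 among Ludmila, Waclaw, Czeslaw.
Ludmila is living and takes 1/24.
Waclaw is living and takes 1/24.
Czeslaw is living and takes 1/24.
Pelagia is living and takes 1/8.
Radoslaw is living and takes 1/8.
Danuta is living and takes 1/8.
Nadia predeceased; the 1/8 allotted to Nadia's branch passes to Nadia's issue by representation.
Agnieszka's line is the sole branch at this level, so the full 1/8 passes to Agnieszka's issue by representation.
The 1/8 is divided into 2 equal shares of 1/16 among Ireneusz, Bogdan.
Ireneusz predeceased; the 1/16 allotted to Ireneusz's branch passes to Ireneusz's issue by representation.
The 1/16 is divided into 2 equal shares of 1/32 among Mieczyslaw, Stanislawa.
Mieczyslaw is living and takes 1/32.
Stanislawa is living and takes 1/32.
Bogdan is living and takes 1/16.

Bogdan 1/16; Czeslaw 1/24; Danuta 1/8; Franciszka 3/8; Ludmila 1/24; Mieczyslaw 1/32; Pelagia 1/8; Radoslaw 1/8; Stanislawa 1/32; Waclaw 1/24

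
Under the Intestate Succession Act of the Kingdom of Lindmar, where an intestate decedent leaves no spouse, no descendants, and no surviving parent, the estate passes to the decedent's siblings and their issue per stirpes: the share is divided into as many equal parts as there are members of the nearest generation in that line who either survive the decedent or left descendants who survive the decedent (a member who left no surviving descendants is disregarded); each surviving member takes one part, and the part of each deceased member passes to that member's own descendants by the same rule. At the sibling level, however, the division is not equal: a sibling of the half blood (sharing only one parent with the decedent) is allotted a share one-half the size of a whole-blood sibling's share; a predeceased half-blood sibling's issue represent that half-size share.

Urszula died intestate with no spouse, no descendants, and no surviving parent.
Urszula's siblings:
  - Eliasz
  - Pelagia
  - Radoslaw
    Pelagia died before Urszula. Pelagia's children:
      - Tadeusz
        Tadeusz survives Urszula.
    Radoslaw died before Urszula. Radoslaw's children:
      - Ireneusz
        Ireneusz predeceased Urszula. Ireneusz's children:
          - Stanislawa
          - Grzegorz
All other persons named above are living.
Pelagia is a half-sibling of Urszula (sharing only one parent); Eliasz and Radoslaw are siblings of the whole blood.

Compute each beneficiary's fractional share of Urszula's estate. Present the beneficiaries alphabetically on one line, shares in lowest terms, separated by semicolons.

Eliasz 2/5; Grzegorz 1/5; Stanislawa 1/5; Tadeusz 1/5

No spouse, descendants, or parent survives, so the estate passes to Urszula's siblings per stirpes.
Half-blood siblings count for one-half the weight of whole-blood siblings at the initial division.
Dividing 1 in proportion to weights (total weight 5/2): Eliasz (weight 1) → 2/5; Pelagia (weight 1/2) → 1/5; Radoslaw (weight 1) → 2/5.
Eliasz is living and takes 2/5.
Pelagia predeceased; the 1/5 allotted to Pelagia's branch passes to Pelagia's issue by representation.
Tadeusz is the sole taker at this level and receives the full 1/5.
Radoslaw predeceased; the 2/5 allotted to Radoslaw's branch passes to Radoslaw's issue by representation.
Ireneusz's line is the sole branch at this level, so the full 2/5 passes to Ireneusz's issue by representation.
The 2/5 is divided into 2 equal shares of 1/5 among Stanislawa, Grzegorz.
Stanislawa is living and takes 1/5.
Grzegorz is living and takes 1/5.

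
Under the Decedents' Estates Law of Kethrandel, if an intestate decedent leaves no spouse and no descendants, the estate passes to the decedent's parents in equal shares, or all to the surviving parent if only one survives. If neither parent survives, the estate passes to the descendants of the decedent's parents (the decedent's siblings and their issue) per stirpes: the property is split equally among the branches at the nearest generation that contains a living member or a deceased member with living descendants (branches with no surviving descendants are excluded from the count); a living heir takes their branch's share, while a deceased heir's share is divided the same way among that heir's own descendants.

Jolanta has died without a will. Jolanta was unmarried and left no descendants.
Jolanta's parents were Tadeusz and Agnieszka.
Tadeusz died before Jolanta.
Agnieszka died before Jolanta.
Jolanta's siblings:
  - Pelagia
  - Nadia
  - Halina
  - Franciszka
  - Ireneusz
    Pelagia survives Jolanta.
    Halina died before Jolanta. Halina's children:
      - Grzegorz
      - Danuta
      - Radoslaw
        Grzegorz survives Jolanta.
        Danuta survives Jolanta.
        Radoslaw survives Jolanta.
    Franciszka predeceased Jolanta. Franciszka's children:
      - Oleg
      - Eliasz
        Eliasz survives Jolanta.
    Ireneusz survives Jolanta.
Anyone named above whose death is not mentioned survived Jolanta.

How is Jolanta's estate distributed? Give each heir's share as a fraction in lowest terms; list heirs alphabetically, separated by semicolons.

Neither parent survives and there are no descendants, so the estate passes to Jolanta's siblings and their issue per stirpes.
The estate is divided into 5 equal shares of 1/5 among Pelagia, Nadia, Halina, Franciszka, Ireneusz.
Pelagia is living and takes 1/5.
Nadia is living and takes 1/5.
Halina predeceased; the 1/5 allotted to Halina's branch passes to Halina's issue by representation.
The 1/5 is divided into 3 equal shares of 1/15 among Grzegorz, Danuta, Radoslaw.
Grzegorz is living and takes 1/15.
Danuta is living and takes 1/15.
Radoslaw is living and takes 1/15.
Franciszka predeceased; the 1/5 allotted to Franciszka's branch passes to Franciszka's issue by representation.
The 1/5 is divided into 2 equal shares of 1/10 among Oleg, Eliasz.
Oleg is living and takes 1/10.
Eliasz is living and takes 1/10.
Ireneusz is living and takes 1/5.

Danuta 1/15; Eliasz 1/10; Grzegorz 1/15; Ireneusz 1/5; Nadia 1/5; Oleg 1/10; Pelagia 1/5; Radoslaw 1/15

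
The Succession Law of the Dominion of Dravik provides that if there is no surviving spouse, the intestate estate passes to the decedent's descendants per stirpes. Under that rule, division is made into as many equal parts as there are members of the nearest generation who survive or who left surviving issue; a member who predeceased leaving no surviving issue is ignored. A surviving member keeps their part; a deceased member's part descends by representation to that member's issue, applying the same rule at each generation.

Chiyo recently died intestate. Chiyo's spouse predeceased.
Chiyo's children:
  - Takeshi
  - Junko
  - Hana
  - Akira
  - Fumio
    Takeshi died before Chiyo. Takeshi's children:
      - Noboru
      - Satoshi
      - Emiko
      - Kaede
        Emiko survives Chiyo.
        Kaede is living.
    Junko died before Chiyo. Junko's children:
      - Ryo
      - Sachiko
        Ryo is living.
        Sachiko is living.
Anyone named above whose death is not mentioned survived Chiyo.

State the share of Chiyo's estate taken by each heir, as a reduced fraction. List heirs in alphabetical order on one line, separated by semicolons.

Akira 1/5; Emiko 1/20; Fumio 1/5; Hana 1/5; Kaede 1/20; Noboru 1/20; Ryo 1/10; Sachiko 1/10; Satoshi 1/20

There is no surviving spouse, so the entire estate passes to Chiyo's descendants per stirpes.
The estate is divided into 5 equal shares of 1/5 among Takeshi, Junko, Hana, Akira, Fumio.
Takeshi predeceased; the 1/5 allotted to Takeshi's branch passes to Takeshi's issue by representation.
The 1/5 is divided into 4 equal shares of 1/20 among Noboru, Satoshi, Emiko, Kaede.
Noboru is living and takes 1/20.
Satoshi is living and takes 1/20.
Emiko is living and takes 1/20.
Kaede is living and takes 1/20.
Junko predeceased; the 1/5 allotted to Junko's branch passes to Junko's issue by representation.
The 1/5 is divided into 2 equal shares of 1/10 among Ryo, Sachiko.
Ryo is living and takes 1/10.
Sachiko is living and takes 1/10.
Hana is living and takes 1/5.
Akira is living and takes 1/5.
Fumio is living and takes 1/5.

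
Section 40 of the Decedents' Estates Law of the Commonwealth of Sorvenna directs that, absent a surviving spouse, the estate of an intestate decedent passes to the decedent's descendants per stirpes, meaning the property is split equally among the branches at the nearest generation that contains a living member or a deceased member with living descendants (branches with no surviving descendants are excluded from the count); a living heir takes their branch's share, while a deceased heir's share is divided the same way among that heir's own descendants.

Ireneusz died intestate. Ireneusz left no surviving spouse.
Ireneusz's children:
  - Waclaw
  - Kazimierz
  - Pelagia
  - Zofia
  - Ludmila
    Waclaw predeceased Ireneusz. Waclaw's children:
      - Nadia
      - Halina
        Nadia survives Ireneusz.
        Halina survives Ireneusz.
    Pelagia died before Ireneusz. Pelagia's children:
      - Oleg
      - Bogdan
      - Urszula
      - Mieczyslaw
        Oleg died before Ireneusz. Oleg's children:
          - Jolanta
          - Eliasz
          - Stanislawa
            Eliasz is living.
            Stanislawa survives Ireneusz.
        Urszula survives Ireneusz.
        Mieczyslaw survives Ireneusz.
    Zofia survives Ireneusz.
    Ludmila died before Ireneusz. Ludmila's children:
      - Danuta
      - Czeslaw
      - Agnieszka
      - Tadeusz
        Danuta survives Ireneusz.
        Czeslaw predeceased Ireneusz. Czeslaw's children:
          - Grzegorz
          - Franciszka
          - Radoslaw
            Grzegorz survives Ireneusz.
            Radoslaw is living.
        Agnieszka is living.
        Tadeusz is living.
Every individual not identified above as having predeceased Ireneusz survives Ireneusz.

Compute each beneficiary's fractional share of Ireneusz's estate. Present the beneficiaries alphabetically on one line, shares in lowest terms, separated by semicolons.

There is no surviving spouse, so the entire estate passes to Ireneusz's descendants per stirpes.
The estate is divided into 5 equal shares of 1/5 among Waclaw, Kazimierz, Pelagia, Zofia, Ludmila.
Waclaw predeceased; the 1/5 allotted to Waclaw's branch passes to Waclaw's issue by representation.
The 1/5 is divided into 2 equal shares of 1/10 among Nadia, Halina.
Nadia is living and takes 1/10.
Halina is living and takes 1/10.
Kazimierz is living and takes 1/5.
Pelagia predeceased; the 1/5 allotted to Pelagia's branch passes to Pelagia's issue by representation.
The 1/5 is divided into 4 equal shares of 1/20 among Oleg, Bogdan, Urszula, Mieczyslaw.
Oleg predeceased; the 1/20 allotted to Oleg's branch passes to Oleg's issue by representation.
The 1/20 is divided into 3 equal shares of 1/60 among Jolanta, Eliasz, Stanislawa.
Jolanta is living and takes 1/60.
Eliasz is living and takes 1/60.
Stanislawa is living and takes 1/60.
Bogdan is living and takes 1/20.
Urszula is living and takes 1/20.
Mieczyslaw is living and takes 1/20.
Zofia is living and takes 1/5.
Ludmila predeceased; the 1/5 allotted to Ludmila's branch passes to Ludmila's issue by representation.
The 1/5 is divided into 4 equal shares of 1/20 among Danuta, Czeslaw, Agnieszka, Tadeusz.
Danuta is living and takes 1/20.
Czeslaw predeceased; the 1/20 allotted to Czeslaw's branch passes to Czeslaw's issue by representation.
The 1/20 is divided into 3 equal shares of 1/60 among Grzegorz, Franciszka, Radoslaw.
Grzegorz is living and takes 1/60.
Franciszka is living and takes 1/60.
Radoslaw is living and takes 1/60.
Agnieszka is living and takes 1/20.
Tadeusz is living and takes 1/20.

Agnieszka 1/20; Bogdan 1/20; Danuta 1/20; Eliasz 1/60; Franciszka 1/60; Grzegorz 1/60; Halina 1/10; Jolanta 1/60; Kazimierz 1/5; Mieczyslaw 1/20; Nadia 1/10; Radoslaw 1/60; Stanislawa 1/60; Tadeusz 1/20; Urszula 1/20; Zofia 1/5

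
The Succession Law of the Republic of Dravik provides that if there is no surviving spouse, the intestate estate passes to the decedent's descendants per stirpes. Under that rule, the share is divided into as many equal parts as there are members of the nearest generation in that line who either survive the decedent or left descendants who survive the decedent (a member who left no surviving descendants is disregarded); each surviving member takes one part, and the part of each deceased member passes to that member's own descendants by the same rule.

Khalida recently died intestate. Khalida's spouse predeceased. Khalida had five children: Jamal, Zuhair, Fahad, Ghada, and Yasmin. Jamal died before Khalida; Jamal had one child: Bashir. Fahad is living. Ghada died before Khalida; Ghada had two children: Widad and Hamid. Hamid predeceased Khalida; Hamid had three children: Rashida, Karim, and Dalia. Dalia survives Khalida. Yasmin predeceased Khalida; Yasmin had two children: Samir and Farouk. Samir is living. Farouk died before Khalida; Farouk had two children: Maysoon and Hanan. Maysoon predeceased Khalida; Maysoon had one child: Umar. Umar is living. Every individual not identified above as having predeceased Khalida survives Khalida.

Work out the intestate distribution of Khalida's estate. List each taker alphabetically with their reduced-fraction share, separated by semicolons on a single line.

Bashir 1/5; Dalia 1/30; Fahad 1/5; Hanan 1/20; Karim 1/30; Rashida 1/30; Samir 1/10; Umar 1/20; Widad 1/10; Zuhair 1/5

There is no surviving spouse, so the entire estate passes to Khalida's descendants per stirpes.
The estate is divided into 5 equal shares of 1/5 among Jamal, Zuhair, Fahad, Ghada, Yasmin.
Jamal predeceased; the 1/5 allotted to Jamal's branch passes to Jamal's issue by representation.
Bashir is the sole taker at this level and receives the full 1/5.
Zuhair is living and takes 1/5.
Fahad is living and takes 1/5.
Ghada predeceased; the 1/5 allotted to Ghada's branch passes to Ghada's issue by representation.
The 1/5 is divided into 2 equal shares of 1/10 among Widad, Hamid.
Widad is living and takes 1/10.
Hamid predeceased; the 1/10 allotted to Hamid's branch passes to Hamid's issue by representation.
The 1/10 is divided into 3 equal shares of 1/30 among Rashida, Karim, Dalia.
Rashida is living and takes 1/30.
Karim is living and takes 1/30.
Dalia is living and takes 1/30.
Yasmin predeceased; the 1/5 allotted to Yasmin's branch passes to Yasmin's issue by representation.
The 1/5 is divided into 2 equal shares of 1/10 among Samir, Farouk.
Samir is living and takes 1/10.
Farouk predeceased; the 1/10 allotted to Farouk's branch passes to Farouk's issue by representation.
The 1/10 is divided into 2 equal shares of 1/20 among Maysoon, Hanan.
Maysoon predeceased; the 1/20 allotted to Maysoon's branch passes to Maysoon's issue by representation.
Umar is the sole taker at this level and receives the full 1/20.
Hanan is living and takes 1/20.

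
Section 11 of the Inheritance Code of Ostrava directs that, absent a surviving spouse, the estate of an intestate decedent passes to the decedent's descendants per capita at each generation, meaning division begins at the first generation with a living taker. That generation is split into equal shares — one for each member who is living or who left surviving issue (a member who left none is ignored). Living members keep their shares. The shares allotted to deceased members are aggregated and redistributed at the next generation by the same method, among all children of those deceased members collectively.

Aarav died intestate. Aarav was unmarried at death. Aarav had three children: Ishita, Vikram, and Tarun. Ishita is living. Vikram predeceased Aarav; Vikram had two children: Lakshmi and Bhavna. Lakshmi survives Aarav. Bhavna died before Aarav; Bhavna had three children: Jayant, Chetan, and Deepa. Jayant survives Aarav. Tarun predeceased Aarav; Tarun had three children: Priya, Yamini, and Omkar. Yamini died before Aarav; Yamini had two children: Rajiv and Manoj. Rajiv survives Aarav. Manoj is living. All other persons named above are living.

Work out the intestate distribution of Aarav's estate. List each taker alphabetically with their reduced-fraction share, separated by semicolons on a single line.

There is no surviving spouse, so the entire estate passes to Aarav's descendants per capita at each generation.
At generation 1 (Ishita, Vikram, Tarun) there are 3 shares of (1)/3 = 1/3 each.
Living: Ishita — each takes 1/3.
Deceased: Vikram and Tarun. Their combined 2/3 is pooled and carried to generation 2.
At generation 2 (Lakshmi, Bhavna, Priya, Yamini, Omkar) there are 5 shares of (2/3)/5 = 2/15 each.
Living: Lakshmi, Priya, and Omkar — each takes 2/15.
Deceased: Bhavna and Yamini. Their combined 4/15 is pooled and carried to generation 3.
At generation 3 (Jayant, Chetan, Deepa, Rajiv, Manoj) there are 5 shares of (4/15)/5 = 4/75 each.
Living: Jayant, Chetan, Deepa, Rajiv, and Manoj — each takes 4/75.

Chetan 4/75; Deepa 4/75; Ishita 1/3; Jayant 4/75; Lakshmi 2/15; Manoj 4/75; Omkar 2/15; Priya 2/15; Rajiv 4/75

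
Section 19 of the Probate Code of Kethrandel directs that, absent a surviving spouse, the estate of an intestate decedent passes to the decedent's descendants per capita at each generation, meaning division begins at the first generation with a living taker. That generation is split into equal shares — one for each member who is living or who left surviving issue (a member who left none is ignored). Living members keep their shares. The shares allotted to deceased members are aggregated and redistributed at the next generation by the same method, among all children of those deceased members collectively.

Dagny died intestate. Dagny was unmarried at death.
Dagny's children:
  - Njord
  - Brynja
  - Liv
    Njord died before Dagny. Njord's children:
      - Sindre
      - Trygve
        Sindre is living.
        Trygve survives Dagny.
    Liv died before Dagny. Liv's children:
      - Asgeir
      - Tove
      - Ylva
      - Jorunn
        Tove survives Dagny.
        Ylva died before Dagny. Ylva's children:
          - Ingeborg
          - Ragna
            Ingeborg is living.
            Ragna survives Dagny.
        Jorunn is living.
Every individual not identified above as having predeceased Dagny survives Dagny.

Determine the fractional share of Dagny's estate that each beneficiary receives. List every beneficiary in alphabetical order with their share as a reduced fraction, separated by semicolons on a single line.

Asgeir 1/9; Brynja 1/3; Ingeborg 1/18; Jorunn 1/9; Ragna 1/18; Sindre 1/9; Tove 1/9; Trygve 1/9

There is no surviving spouse, so the entire estate passes to Dagny's descendants per capita at each generation.
At generation 1 (Njord, Brynja, Liv) there are 3 shares of (1)/3 = 1/3 each.
Living: Brynja — each takes 1/3.
Deceased: Njord and Liv. Their combined 2/3 is pooled and carried to generation 2.
At generation 2 (Sindre, Trygve, Asgeir, Tove, Ylva, Jorunn) there are 6 shares of (2/3)/6 = 1/9 each.
Living: Sindre, Trygve, Asgeir, Tove, and Jorunn — each takes 1/9.
Deceased: Ylva. That 1/9 share is carried to generation 3.
At generation 3 (Ingeborg, Ragna) there are 2 shares of (1/9)/2 = 1/18 each.
Living: Ingeborg and Ragna — each takes 1/18.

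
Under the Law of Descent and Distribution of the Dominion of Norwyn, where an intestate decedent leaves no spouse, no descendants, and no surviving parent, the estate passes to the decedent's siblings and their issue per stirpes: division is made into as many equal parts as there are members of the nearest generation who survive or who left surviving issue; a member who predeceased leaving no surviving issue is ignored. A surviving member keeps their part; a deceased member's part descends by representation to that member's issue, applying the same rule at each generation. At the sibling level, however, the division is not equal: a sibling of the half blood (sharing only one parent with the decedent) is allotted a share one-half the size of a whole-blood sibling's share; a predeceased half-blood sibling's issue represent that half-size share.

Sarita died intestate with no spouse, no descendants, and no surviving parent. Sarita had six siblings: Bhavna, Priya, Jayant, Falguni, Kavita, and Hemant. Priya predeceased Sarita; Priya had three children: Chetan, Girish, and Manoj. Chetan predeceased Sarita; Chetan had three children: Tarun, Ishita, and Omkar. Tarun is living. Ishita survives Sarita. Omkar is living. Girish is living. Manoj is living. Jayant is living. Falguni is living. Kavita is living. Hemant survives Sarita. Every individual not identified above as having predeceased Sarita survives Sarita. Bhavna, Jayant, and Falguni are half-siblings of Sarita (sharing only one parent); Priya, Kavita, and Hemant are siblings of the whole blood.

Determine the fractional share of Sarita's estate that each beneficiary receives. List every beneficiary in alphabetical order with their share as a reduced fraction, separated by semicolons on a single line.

Bhavna 1/9; Falguni 1/9; Girish 2/27; Hemant 2/9; Ishita 2/81; Jayant 1/9; Kavita 2/9; Manoj 2/27; Omkar 2/81; Tarun 2/81

No spouse, descendants, or parent survives, so the estate passes to Sarita's siblings per stirpes.
Half-blood siblings count for one-half the weight of whole-blood siblings at the initial division.
Dividing 1 in proportion to weights (total weight 9/2): Bhavna (weight 1/2) → 1/9; Priya (weight 1) → 2/9; Jayant (weight 1/2) → 1/9; Falguni (weight 1/2) → 1/9; Kavita (weight 1) → 2/9; Hemant (weight 1) → 2/9.
Bhavna is living and takes 1/9.
Priya predeceased; the 2/9 allotted to Priya's branch passes to Priya's issue by representation.
The 2/9 is divided into 3 equal shares of 2/27 among Chetan, Girish, Manoj.
Chetan predeceased; the 2/27 allotted to Chetan's branch passes to Chetan's issue by representation.
The 2/27 is divided into 3 equal shares of 2/81 among Tarun, Ishita, Omkar.
Tarun is living and takes 2/81.
Ishita is living and takes 2/81.
Omkar is living and takes 2/81.
Girish is living and takes 2/27.
Manoj is living and takes 2/27.
Jayant is living and takes 1/9.
Falguni is living and takes 1/9.
Kavita is living and takes 2/9.
Hemant is living and takes 2/9.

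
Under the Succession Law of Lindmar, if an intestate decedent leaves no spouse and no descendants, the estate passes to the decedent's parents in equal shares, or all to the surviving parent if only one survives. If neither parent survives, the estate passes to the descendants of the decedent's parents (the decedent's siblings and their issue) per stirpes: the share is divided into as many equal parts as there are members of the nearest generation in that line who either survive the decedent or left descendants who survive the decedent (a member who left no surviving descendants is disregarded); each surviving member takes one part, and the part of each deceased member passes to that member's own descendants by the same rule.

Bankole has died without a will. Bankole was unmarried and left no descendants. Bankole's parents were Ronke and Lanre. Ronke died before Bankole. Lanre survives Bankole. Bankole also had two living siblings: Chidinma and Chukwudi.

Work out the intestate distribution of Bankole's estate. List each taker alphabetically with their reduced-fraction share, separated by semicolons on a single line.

Lanre 1

Only one parent, Lanre, survives, so Lanre takes the entire estate. The siblings take nothing because a surviving parent has priority.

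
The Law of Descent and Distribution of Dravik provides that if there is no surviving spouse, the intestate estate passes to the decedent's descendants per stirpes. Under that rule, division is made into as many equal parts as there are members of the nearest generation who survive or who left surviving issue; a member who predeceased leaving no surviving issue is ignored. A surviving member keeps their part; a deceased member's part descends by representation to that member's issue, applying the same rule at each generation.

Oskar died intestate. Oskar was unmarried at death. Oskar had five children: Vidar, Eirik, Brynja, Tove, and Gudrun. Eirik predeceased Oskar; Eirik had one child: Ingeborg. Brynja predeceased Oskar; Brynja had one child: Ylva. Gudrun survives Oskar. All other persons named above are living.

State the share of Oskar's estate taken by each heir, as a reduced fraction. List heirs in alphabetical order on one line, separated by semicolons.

There is no surviving spouse, so the entire estate passes to Oskar's descendants per stirpes.
The estate is divided into 5 equal shares of 1/5 among Vidar, Eirik, Brynja, Tove, Gudrun.
Vidar is living and takes 1/5.
Eirik predeceased; the 1/5 allotted to Eirik's branch passes to Eirik's issue by representation.
Ingeborg is the sole taker at this level and receives the full 1/5.
Brynja predeceased; the 1/5 allotted to Brynja's branch passes to Brynja's issue by representation.
Ylva is the sole taker at this level and receives the full 1/5.
Tove is living and takes 1/5.
Gudrun is living and takes 1/5.

Gudrun 1/5; Ingeborg 1/5; Tove 1/5; Vidar 1/5; Ylva 1/5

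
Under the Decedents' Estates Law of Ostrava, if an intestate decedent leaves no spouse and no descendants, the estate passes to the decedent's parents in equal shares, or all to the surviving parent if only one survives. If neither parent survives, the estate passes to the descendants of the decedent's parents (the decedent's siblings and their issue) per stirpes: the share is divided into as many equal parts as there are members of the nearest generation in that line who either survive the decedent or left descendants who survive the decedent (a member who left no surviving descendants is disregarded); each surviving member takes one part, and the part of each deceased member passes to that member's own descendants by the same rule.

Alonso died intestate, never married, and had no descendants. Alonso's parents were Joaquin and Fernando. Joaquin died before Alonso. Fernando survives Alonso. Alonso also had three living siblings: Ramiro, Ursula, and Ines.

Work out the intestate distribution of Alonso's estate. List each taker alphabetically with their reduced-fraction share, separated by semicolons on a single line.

Fernando 1

Only one parent, Fernando, survives, so Fernando takes the entire estate. The siblings take nothing because a surviving parent has priority.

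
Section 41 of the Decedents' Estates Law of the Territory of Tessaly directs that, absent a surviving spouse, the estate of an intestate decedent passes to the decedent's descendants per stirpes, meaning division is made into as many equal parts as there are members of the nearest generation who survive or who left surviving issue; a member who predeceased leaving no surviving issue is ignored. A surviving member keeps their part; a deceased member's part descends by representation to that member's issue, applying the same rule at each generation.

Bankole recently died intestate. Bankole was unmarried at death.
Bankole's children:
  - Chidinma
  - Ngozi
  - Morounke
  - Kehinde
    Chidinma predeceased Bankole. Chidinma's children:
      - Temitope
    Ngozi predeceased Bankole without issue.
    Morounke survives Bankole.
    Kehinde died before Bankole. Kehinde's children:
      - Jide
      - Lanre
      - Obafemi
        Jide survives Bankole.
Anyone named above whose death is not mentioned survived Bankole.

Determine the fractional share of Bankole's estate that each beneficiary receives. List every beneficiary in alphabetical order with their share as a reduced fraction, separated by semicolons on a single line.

Jide 1/9; Lanre 1/9; Morounke 1/3; Obafemi 1/9; Temitope 1/3

There is no surviving spouse, so the entire estate passes to Bankole's descendants per stirpes.
Ngozi left no surviving issue, so that branch lapses and is disregarded.
The estate is divided into 3 equal shares of 1/3 among Chidinma, Morounke, Kehinde.
Chidinma predeceased; the 1/3 allotted to Chidinma's branch passes to Chidinma's issue by representation.
Temitope is the sole taker at this level and receives the full 1/3.
Morounke is living and takes 1/3.
Kehinde predeceased; the 1/3 allotted to Kehinde's branch passes to Kehinde's issue by representation.
The 1/3 is divided into 3 equal shares of 1/9 among Jide, Lanre, Obafemi.
Jide is living and takes 1/9.
Lanre is living and takes 1/9.
Obafemi is living and takes 1/9.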